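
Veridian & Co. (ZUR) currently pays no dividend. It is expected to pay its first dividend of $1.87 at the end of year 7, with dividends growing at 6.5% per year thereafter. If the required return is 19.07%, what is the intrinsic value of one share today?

$5.22

Deferred-dividend DDM. At t=6 the remaining stream is a growing perpetuity with first payment D_7 = 1.87.
V_6 = D_7/(r−g) = 1.87/(0.1907−0.065) = 14.8767
P₀ = V_6/(1+r)^6 = 14.8767/(1+0.1907)^6 = 5.2203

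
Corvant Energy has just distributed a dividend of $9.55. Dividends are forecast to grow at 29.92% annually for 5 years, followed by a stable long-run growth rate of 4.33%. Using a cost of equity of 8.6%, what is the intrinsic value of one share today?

$656.17

Two-stage DDM. Project D₁…D_5 at 0.2992, terminal growth 0.0433, discount at r = 0.086.
D_1 = 12.4074
D_2 = 16.1196
D_3 = 20.9426
D_4 = 27.2087
D_5 = 35.3495
Terminal value at t=5: TV = D_6/(r−g) = 36.8801/(0.086−0.0433) = 863.7037
P₀ = 12.4074/(1+0.086)^1 + 16.1196/(1+0.086)^2 + 20.9426/(1+0.086)^3 + 27.2087/(1+0.086)^4 + 35.3495/(1+0.086)^5 + 863.7037/(1+0.086)^5 = 656.1678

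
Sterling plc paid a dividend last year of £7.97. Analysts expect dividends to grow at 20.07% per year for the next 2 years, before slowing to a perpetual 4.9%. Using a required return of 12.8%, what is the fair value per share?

£137.42

Two-stage DDM. Project D₁…D_2 at 0.2007, terminal growth 0.049, discount at r = 0.128.
D_1 = 9.5696
D_2 = 11.4902
Terminal value at t=2: TV = D_3/(r−g) = 12.0532/(0.128−0.049) = 152.5723
P₀ = 9.5696/(1+0.128)^1 + 11.4902/(1+0.128)^2 + 152.5723/(1+0.128)^2 = 137.4247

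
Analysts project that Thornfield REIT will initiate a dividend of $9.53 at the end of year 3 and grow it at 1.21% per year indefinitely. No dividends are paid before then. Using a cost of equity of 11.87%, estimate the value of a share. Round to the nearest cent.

Deferred-dividend DDM. At t=2 the remaining stream is a growing perpetuity with first payment D_3 = 9.53.
V_2 = D_3/(r−g) = 9.53/(0.1187−0.0121) = 89.3996
P₀ = V_2/(1+r)^2 = 89.3996/(1+0.1187)^2 = 71.4346

$71.43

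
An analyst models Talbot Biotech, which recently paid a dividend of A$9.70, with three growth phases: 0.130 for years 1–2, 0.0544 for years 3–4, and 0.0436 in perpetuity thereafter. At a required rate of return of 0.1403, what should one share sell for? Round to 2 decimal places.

Three-stage DDM. Project D₁…D_4; terminal Gordon value at t=4 with g = 0.0436; discount at r = 0.1403.
D_1 = 10.9610
D_2 = 12.3859
D_3 = 13.0597
D_4 = 13.7702
TV_4 = 14.3706/(0.1403−0.0436) = 148.6097
P₀ = Σ Dₜ/(1+r)ᵗ + TV_4/(1+r)^4 = 123.9867

A$123.99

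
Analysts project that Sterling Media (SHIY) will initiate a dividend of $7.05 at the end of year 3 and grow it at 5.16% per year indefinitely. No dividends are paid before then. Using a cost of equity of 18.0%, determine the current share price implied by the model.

$39.43

Deferred-dividend DDM. At t=2 the remaining stream is a growing perpetuity with first payment D_3 = 7.05.
V_2 = D_3/(r−g) = 7.05/(0.18−0.0516) = 54.9065
P₀ = V_2/(1+r)^2 = 54.9065/(1+0.18)^2 = 39.4330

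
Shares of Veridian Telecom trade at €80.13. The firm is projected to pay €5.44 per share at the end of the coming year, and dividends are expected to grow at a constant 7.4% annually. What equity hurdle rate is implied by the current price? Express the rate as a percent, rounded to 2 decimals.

14.19%

Rearranging the constant-growth DDM: r = D₁/P₀ + g.
r = 5.4400 / 80.13 + 0.074 = 0.06789 + 0.074 = 0.14189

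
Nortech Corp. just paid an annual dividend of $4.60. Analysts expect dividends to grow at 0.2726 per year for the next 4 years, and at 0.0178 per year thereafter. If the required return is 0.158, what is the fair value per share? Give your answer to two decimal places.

Two-stage DDM. Project D₁…D_4 at 0.2726, terminal growth 0.0178, discount at r = 0.158.
D_1 = 5.8540
D_2 = 7.4497
D_3 = 9.4806
D_4 = 12.0649
Terminal value at t=4: TV = D_5/(r−g) = 12.2797/(0.158−0.0178) = 87.5871
P₀ = 5.8540/(1+0.158)^1 + 7.4497/(1+0.158)^2 + 9.4806/(1+0.158)^3 + 12.0649/(1+0.158)^4 + 87.5871/(1+0.158)^4 = 72.1342

$72.13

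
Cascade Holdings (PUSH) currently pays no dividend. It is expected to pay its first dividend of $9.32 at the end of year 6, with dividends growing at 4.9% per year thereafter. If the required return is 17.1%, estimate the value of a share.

$34.70

Deferred-dividend DDM. At t=5 the remaining stream is a growing perpetuity with first payment D_6 = 9.32.
V_5 = D_6/(r−g) = 9.32/(0.171−0.049) = 76.3934
P₀ = V_5/(1+r)^5 = 76.3934/(1+0.171)^5 = 34.6954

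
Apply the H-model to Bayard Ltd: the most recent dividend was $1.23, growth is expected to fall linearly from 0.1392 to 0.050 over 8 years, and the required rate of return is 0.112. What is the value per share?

$27.91

H-model: P₀ = D₀[(1+g_L) + H(g_S−g_L)]/(r−g_L), with H = 8/2 = 4.
P₀ = 1.23 × [(1+0.05) + 4×(0.1392−0.05)] / (0.112−0.05)
   = 1.23 × 1.4068 / 0.062 = 27.9091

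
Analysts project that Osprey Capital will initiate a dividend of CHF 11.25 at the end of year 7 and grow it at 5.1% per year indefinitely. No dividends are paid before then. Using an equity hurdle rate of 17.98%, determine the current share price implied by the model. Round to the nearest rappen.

CHF 32.39

Deferred-dividend DDM. At t=6 the remaining stream is a growing perpetuity with first payment D_7 = 11.25.
V_6 = D_7/(r−g) = 11.25/(0.1798−0.051) = 87.3447
P₀ = V_6/(1+r)^6 = 87.3447/(1+0.1798)^6 = 32.3882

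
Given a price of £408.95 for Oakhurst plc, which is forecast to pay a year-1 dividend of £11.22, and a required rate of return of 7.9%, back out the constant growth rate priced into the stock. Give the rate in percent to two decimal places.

5.16%

From P₀ = D₁/(r − g), the implied growth is g = r − D₁/P₀.
g = 0.079 − 11.22/408.95 = 0.079 − 0.02744 = 0.05156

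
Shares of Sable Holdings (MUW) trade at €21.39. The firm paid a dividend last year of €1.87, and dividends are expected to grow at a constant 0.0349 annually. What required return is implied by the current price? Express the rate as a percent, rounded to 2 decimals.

Rearranging the constant-growth DDM: r = D₁/P₀ + g.
D₁ = 1.87 × (1 + 0.0349) = 1.9353.
r = 1.9353 / 21.39 + 0.0349 = 0.09048 + 0.0349 = 0.12538

12.54%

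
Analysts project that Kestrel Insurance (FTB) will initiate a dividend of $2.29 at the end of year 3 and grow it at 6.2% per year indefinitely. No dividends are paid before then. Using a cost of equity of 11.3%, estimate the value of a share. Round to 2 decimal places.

Deferred-dividend DDM. At t=2 the remaining stream is a growing perpetuity with first payment D_3 = 2.29.
V_2 = D_3/(r−g) = 2.29/(0.113−0.062) = 44.9020
P₀ = V_2/(1+r)^2 = 44.9020/(1+0.113)^2 = 36.2472

$36.25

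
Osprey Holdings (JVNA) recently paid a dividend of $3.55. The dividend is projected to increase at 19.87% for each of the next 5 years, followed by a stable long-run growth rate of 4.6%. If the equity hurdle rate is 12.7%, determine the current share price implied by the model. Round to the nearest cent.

$83.84

Two-stage DDM. Project D₁…D_5 at 0.1987, terminal growth 0.046, discount at r = 0.127.
D_1 = 4.2554
D_2 = 5.1009
D_3 = 6.1145
D_4 = 7.3294
D_5 = 8.7858
Terminal value at t=5: TV = D_6/(r−g) = 9.1899/(0.127−0.046) = 113.4560
P₀ = 4.2554/(1+0.127)^1 + 5.1009/(1+0.127)^2 + 6.1145/(1+0.127)^3 + 7.3294/(1+0.127)^4 + 8.7858/(1+0.127)^5 + 113.4560/(1+0.127)^5 = 83.8426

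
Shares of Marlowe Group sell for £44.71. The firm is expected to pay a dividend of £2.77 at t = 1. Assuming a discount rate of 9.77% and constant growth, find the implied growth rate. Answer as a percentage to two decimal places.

From P₀ = D₁/(r − g), the implied growth is g = r − D₁/P₀.
g = 0.0977 − 2.77/44.71 = 0.0977 − 0.06195 = 0.03575

3.57%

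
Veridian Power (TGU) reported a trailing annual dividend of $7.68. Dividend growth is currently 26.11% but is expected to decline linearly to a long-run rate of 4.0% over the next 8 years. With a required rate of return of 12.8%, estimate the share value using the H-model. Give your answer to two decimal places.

H-model: P₀ = D₀[(1+g_L) + H(g_S−g_L)]/(r−g_L), with H = 8/2 = 4.
P₀ = 7.68 × [(1+0.04) + 4×(0.2611−0.04)] / (0.128−0.04)
   = 7.68 × 1.9244 / 0.088 = 167.9476

$167.95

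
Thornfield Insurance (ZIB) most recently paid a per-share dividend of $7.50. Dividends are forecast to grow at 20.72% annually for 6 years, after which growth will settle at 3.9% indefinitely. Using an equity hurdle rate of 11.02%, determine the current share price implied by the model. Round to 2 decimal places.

Two-stage DDM. Project D₁…D_6 at 0.2072, terminal growth 0.039, discount at r = 0.1102.
D_1 = 9.0540
D_2 = 10.9300
D_3 = 13.1947
D_4 = 15.9286
D_5 = 19.2290
D_6 = 23.2133
Terminal value at t=6: TV = D_7/(r−g) = 24.1186/(0.1102−0.039) = 338.7444
P₀ = 9.0540/(1+0.1102)^1 + 10.9300/(1+0.1102)^2 + 13.1947/(1+0.1102)^3 + 15.9286/(1+0.1102)^4 + 19.2290/(1+0.1102)^5 + 23.2133/(1+0.1102)^6 + 338.7444/(1+0.1102)^6 = 241.8604

$241.86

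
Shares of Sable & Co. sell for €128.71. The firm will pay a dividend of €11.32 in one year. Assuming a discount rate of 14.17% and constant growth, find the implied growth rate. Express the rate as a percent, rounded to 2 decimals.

5.38%

From P₀ = D₁/(r − g), the implied growth is g = r − D₁/P₀.
g = 0.1417 − 11.32/128.71 = 0.1417 − 0.08795 = 0.05375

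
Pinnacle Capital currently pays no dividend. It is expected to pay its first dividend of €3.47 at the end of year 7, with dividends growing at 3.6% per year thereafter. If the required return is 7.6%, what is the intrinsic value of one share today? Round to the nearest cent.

€55.90

Deferred-dividend DDM. At t=6 the remaining stream is a growing perpetuity with first payment D_7 = 3.47.
V_6 = D_7/(r−g) = 3.47/(0.076−0.036) = 86.7500
P₀ = V_6/(1+r)^6 = 86.7500/(1+0.076)^6 = 55.8979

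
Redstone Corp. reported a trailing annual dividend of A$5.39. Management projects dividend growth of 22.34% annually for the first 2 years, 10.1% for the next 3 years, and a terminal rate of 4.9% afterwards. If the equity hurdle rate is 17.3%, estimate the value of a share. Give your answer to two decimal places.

A$68.02

Three-stage DDM. Project D₁…D_5; terminal Gordon value at t=5 with g = 0.049; discount at r = 0.173.
D_1 = 6.5941
D_2 = 8.0673
D_3 = 8.8820
D_4 = 9.7791
D_5 = 10.7668
TV_5 = 11.2944/(0.173−0.049) = 91.0839
P₀ = Σ Dₜ/(1+r)ᵗ + TV_5/(1+r)^5 = 68.0176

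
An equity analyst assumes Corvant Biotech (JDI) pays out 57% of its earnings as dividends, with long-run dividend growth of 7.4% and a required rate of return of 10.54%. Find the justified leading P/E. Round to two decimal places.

18.15

Justified leading P/E = b/(r−g) = 0.57/(0.1054−0.074) = 18.1529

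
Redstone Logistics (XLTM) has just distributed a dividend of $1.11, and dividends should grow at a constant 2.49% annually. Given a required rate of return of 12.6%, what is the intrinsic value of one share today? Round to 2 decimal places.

Gordon growth model: P₀ = D₁/(r − g). D₁ = 1.11 × (1 + 0.0249) = 1.1376.
P₀ = 1.1376 / (0.126 − 0.0249) = 1.1376 / 0.1011 = 11.2526

$11.25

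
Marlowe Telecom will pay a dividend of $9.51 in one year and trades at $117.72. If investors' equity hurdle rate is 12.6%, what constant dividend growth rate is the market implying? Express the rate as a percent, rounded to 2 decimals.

4.52%

From P₀ = D₁/(r − g), the implied growth is g = r − D₁/P₀.
g = 0.126 − 9.51/117.72 = 0.126 − 0.08078 = 0.04522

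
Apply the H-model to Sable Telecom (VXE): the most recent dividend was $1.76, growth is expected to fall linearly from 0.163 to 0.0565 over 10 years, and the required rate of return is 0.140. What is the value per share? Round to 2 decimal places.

$33.49

H-model: P₀ = D₀[(1+g_L) + H(g_S−g_L)]/(r−g_L), with H = 10/2 = 5.
P₀ = 1.76 × [(1+0.0565) + 5×(0.163−0.0565)] / (0.14−0.0565)
   = 1.76 × 1.5890 / 0.0835 = 33.4927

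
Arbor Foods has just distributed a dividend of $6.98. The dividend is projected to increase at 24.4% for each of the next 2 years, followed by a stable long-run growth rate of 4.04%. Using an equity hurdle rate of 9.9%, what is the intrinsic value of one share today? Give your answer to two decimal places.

Two-stage DDM. Project D₁…D_2 at 0.244, terminal growth 0.0404, discount at r = 0.099.
D_1 = 8.6831
D_2 = 10.8018
Terminal value at t=2: TV = D_3/(r−g) = 11.2382/(0.099−0.0404) = 191.7781
P₀ = 8.6831/(1+0.099)^1 + 10.8018/(1+0.099)^2 + 191.7781/(1+0.099)^2 = 175.6271

$175.63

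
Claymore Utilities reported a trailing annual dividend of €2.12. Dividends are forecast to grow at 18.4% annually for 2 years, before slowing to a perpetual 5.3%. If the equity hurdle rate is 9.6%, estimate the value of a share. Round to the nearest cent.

€65.35

Two-stage DDM. Project D₁…D_2 at 0.184, terminal growth 0.053, discount at r = 0.096.
D_1 = 2.5101
D_2 = 2.9719
Terminal value at t=2: TV = D_3/(r−g) = 3.1294/(0.096−0.053) = 72.7778
P₀ = 2.5101/(1+0.096)^1 + 2.9719/(1+0.096)^2 + 72.7778/(1+0.096)^2 = 65.3511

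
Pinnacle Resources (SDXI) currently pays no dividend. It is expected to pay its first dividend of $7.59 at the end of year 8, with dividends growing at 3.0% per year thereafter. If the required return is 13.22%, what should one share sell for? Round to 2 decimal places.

$31.14

Deferred-dividend DDM. At t=7 the remaining stream is a growing perpetuity with first payment D_8 = 7.59.
V_7 = D_8/(r−g) = 7.59/(0.1322−0.03) = 74.2661
P₀ = V_7/(1+r)^7 = 74.2661/(1+0.1322)^7 = 31.1407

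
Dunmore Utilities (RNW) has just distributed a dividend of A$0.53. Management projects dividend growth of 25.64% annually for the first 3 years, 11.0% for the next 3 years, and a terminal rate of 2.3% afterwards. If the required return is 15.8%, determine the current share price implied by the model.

A$8.26

Three-stage DDM. Project D₁…D_6; terminal Gordon value at t=6 with g = 0.023; discount at r = 0.158.
D_1 = 0.6659
D_2 = 0.8366
D_3 = 1.0511
D_4 = 1.1668
D_5 = 1.2951
D_6 = 1.4376
TV_6 = 1.4706/(0.158−0.023) = 10.8936
P₀ = Σ Dₜ/(1+r)ᵗ + TV_6/(1+r)^6 = 8.2606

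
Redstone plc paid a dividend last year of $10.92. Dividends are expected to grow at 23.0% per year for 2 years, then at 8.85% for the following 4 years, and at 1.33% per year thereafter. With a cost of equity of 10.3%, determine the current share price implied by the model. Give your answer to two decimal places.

Three-stage DDM. Project D₁…D_6; terminal Gordon value at t=6 with g = 0.0133; discount at r = 0.103.
D_1 = 13.4316
D_2 = 16.5209
D_3 = 17.9830
D_4 = 19.5745
D_5 = 21.3068
D_6 = 23.1924
TV_6 = 23.5009/(0.103−0.0133) = 261.9945
P₀ = Σ Dₜ/(1+r)ᵗ + TV_6/(1+r)^6 = 223.8047

$223.80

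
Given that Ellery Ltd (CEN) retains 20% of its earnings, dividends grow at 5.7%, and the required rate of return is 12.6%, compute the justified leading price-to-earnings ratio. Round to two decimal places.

11.59

Payout ratio b = 1 − 0.20 = 0.80.
Justified leading P/E = b/(r−g) = 0.80/(0.126−0.057) = 11.5942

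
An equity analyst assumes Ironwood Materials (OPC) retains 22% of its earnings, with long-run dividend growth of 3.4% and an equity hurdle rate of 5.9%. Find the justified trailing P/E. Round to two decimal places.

32.26

Payout ratio b = 1 − 0.22 = 0.78.
Justified trailing P/E = b(1+g)/(r−g) = 0.78×(1+0.034)/(0.059−0.034) = 32.2608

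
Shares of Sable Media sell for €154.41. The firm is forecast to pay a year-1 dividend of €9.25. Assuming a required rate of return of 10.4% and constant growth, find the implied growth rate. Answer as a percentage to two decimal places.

From P₀ = D₁/(r − g), the implied growth is g = r − D₁/P₀.
g = 0.104 − 9.25/154.41 = 0.104 − 0.05991 = 0.04409

4.41%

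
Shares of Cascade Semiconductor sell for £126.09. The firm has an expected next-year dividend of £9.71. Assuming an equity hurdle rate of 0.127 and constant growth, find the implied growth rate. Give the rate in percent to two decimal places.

5.00%

From P₀ = D₁/(r − g), the implied growth is g = r − D₁/P₀.
g = 0.127 − 9.71/126.09 = 0.127 − 0.07701 = 0.04999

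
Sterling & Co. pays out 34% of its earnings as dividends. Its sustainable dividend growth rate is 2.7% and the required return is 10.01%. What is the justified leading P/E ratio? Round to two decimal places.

4.65

Justified leading P/E = b/(r−g) = 0.34/(0.1001−0.027) = 4.6512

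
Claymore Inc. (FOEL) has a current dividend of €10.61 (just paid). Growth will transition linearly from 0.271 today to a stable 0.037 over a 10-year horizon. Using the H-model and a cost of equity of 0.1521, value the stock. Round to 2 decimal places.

€203.44

H-model: P₀ = D₀[(1+g_L) + H(g_S−g_L)]/(r−g_L), with H = 10/2 = 5.
P₀ = 10.61 × [(1+0.037) + 5×(0.271−0.037)] / (0.1521−0.037)
   = 10.61 × 2.2070 / 0.1151 = 203.4428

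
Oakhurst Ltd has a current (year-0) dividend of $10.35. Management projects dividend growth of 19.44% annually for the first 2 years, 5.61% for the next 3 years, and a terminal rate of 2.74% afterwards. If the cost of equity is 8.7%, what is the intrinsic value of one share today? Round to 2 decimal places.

Three-stage DDM. Project D₁…D_5; terminal Gordon value at t=5 with g = 0.0274; discount at r = 0.087.
D_1 = 12.3620
D_2 = 14.7652
D_3 = 15.5935
D_4 = 16.4683
D_5 = 17.3922
TV_5 = 17.8688/(0.087−0.0274) = 299.8116
P₀ = Σ Dₜ/(1+r)ᵗ + TV_5/(1+r)^5 = 256.8272

$256.83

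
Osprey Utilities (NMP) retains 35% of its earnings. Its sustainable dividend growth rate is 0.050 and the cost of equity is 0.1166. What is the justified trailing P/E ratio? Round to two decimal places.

Payout ratio b = 1 − 0.35 = 0.65.
Justified trailing P/E = b(1+g)/(r−g) = 0.65×(1+0.05)/(0.1166−0.05) = 10.2477

10.25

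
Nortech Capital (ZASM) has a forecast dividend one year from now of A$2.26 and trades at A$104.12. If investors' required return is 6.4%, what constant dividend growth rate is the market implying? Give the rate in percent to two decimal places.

From P₀ = D₁/(r − g), the implied growth is g = r − D₁/P₀.
g = 0.064 − 2.26/104.12 = 0.064 − 0.02171 = 0.04229

4.23%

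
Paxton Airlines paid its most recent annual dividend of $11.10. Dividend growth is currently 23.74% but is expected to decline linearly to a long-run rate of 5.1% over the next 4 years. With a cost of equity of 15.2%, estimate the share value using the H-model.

H-model: P₀ = D₀[(1+g_L) + H(g_S−g_L)]/(r−g_L), with H = 4/2 = 2.
P₀ = 11.10 × [(1+0.051) + 2×(0.2374−0.051)] / (0.152−0.051)
   = 11.10 × 1.4238 / 0.101 = 156.4770

$156.48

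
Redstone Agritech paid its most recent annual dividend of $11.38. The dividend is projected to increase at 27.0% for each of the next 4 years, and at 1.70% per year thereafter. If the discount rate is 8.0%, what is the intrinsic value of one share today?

Two-stage DDM. Project D₁…D_4 at 0.27, terminal growth 0.017, discount at r = 0.08.
D_1 = 14.4526
D_2 = 18.3548
D_3 = 23.3106
D_4 = 29.6045
Terminal value at t=4: TV = D_5/(r−g) = 30.1077/(0.08−0.017) = 477.9006
P₀ = 14.4526/(1+0.08)^1 + 18.3548/(1+0.08)^2 + 23.3106/(1+0.08)^3 + 29.6045/(1+0.08)^4 + 477.9006/(1+0.08)^4 = 420.6544

$420.65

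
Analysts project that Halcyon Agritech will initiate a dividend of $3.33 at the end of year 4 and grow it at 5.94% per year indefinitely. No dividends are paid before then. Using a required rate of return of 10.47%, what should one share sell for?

Deferred-dividend DDM. At t=3 the remaining stream is a growing perpetuity with first payment D_4 = 3.33.
V_3 = D_4/(r−g) = 3.33/(0.1047−0.0594) = 73.5099
P₀ = V_3/(1+r)^3 = 73.5099/(1+0.1047)^3 = 54.5272

$54.53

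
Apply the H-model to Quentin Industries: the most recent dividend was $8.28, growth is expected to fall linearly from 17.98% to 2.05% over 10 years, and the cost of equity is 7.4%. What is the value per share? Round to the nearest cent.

H-model: P₀ = D₀[(1+g_L) + H(g_S−g_L)]/(r−g_L), with H = 10/2 = 5.
P₀ = 8.28 × [(1+0.0205) + 5×(0.1798−0.0205)] / (0.074−0.0205)
   = 8.28 × 1.8170 / 0.0535 = 281.2105

$281.21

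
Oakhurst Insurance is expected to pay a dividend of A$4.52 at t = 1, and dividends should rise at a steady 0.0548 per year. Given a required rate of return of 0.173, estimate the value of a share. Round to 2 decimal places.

A$38.24

Gordon growth model: P₀ = D₁/(r − g), with D₁ = 4.52 given directly.
P₀ = 4.5200 / (0.173 − 0.0548) = 4.5200 / 0.1182 = 38.2403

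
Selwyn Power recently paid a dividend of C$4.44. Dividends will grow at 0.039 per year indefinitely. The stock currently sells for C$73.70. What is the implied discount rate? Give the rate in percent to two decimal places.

Rearranging the constant-growth DDM: r = D₁/P₀ + g.
D₁ = 4.44 × (1 + 0.039) = 4.6132.
r = 4.6132 / 73.70 + 0.039 = 0.06259 + 0.039 = 0.10159

10.16%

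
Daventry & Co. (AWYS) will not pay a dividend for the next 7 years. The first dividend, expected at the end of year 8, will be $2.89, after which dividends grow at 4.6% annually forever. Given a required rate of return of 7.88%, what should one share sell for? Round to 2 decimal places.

Deferred-dividend DDM. At t=7 the remaining stream is a growing perpetuity with first payment D_8 = 2.89.
V_7 = D_8/(r−g) = 2.89/(0.0788−0.046) = 88.1098
P₀ = V_7/(1+r)^7 = 88.1098/(1+0.0788)^7 = 51.8128

$51.81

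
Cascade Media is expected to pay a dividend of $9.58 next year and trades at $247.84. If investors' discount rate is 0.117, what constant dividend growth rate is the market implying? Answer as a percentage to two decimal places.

7.83%

From P₀ = D₁/(r − g), the implied growth is g = r − D₁/P₀.
g = 0.117 − 9.58/247.84 = 0.117 − 0.03865 = 0.07835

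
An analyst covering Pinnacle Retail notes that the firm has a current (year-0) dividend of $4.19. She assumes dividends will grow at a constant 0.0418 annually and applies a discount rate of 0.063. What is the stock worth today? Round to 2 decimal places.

Gordon growth model: P₀ = D₁/(r − g). D₁ = 4.19 × (1 + 0.0418) = 4.3651.
P₀ = 4.3651 / (0.063 − 0.0418) = 4.3651 / 0.0212 = 205.9029

$205.90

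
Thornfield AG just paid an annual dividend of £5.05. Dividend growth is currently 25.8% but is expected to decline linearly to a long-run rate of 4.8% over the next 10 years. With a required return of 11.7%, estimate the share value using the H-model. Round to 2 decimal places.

H-model: P₀ = D₀[(1+g_L) + H(g_S−g_L)]/(r−g_L), with H = 10/2 = 5.
P₀ = 5.05 × [(1+0.048) + 5×(0.258−0.048)] / (0.117−0.048)
   = 5.05 × 2.0980 / 0.069 = 153.5493

£153.55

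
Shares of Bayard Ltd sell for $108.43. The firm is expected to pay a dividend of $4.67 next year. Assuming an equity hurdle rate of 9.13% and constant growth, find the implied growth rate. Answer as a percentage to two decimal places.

4.82%

From P₀ = D₁/(r − g), the implied growth is g = r − D₁/P₀.
g = 0.0913 − 4.67/108.43 = 0.0913 − 0.04307 = 0.04823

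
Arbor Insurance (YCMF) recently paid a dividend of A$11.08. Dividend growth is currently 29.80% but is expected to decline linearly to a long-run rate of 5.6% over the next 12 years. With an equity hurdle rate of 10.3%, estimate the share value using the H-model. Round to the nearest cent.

H-model: P₀ = D₀[(1+g_L) + H(g_S−g_L)]/(r−g_L), with H = 12/2 = 6.
P₀ = 11.08 × [(1+0.056) + 6×(0.298−0.056)] / (0.103−0.056)
   = 11.08 × 2.5080 / 0.047 = 591.2477

A$591.25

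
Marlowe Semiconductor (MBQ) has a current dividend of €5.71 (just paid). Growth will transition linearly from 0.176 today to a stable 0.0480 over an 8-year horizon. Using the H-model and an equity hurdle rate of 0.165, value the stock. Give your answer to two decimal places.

H-model: P₀ = D₀[(1+g_L) + H(g_S−g_L)]/(r−g_L), with H = 8/2 = 4.
P₀ = 5.71 × [(1+0.048) + 4×(0.176−0.048)] / (0.165−0.048)
   = 5.71 × 1.5600 / 0.117 = 76.1333

€76.13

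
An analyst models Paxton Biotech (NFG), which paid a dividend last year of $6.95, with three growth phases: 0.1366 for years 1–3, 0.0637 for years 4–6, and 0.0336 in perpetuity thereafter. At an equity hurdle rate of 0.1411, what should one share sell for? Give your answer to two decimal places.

$92.11

Three-stage DDM. Project D₁…D_6; terminal Gordon value at t=6 with g = 0.0336; discount at r = 0.1411.
D_1 = 7.8994
D_2 = 8.9784
D_3 = 10.2049
D_4 = 10.8549
D_5 = 11.5464
D_6 = 12.2819
TV_6 = 12.6946/(0.1411−0.0336) = 118.0890
P₀ = Σ Dₜ/(1+r)ᵗ + TV_6/(1+r)^6 = 92.1087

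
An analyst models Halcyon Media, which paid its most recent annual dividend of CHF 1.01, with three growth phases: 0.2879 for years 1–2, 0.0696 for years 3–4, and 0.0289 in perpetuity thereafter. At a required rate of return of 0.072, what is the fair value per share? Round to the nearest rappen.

Three-stage DDM. Project D₁…D_4; terminal Gordon value at t=4 with g = 0.0289; discount at r = 0.072.
D_1 = 1.3008
D_2 = 1.6753
D_3 = 1.7919
D_4 = 1.9166
TV_4 = 1.9720/(0.072−0.0289) = 45.7535
P₀ = Σ Dₜ/(1+r)ᵗ + TV_4/(1+r)^4 = 40.2224

CHF 40.22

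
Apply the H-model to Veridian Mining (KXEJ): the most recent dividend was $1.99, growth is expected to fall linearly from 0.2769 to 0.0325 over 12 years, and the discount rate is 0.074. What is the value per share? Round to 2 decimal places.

H-model: P₀ = D₀[(1+g_L) + H(g_S−g_L)]/(r−g_L), with H = 12/2 = 6.
P₀ = 1.99 × [(1+0.0325) + 6×(0.2769−0.0325)] / (0.074−0.0325)
   = 1.99 × 2.4989 / 0.0415 = 119.8268

$119.83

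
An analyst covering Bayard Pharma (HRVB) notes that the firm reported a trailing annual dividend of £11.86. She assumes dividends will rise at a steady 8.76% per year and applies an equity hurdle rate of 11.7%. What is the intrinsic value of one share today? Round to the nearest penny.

£438.74

Gordon growth model: P₀ = D₁/(r − g). D₁ = 11.86 × (1 + 0.0876) = 12.8989.
P₀ = 12.8989 / (0.117 − 0.0876) = 12.8989 / 0.0294 = 438.7393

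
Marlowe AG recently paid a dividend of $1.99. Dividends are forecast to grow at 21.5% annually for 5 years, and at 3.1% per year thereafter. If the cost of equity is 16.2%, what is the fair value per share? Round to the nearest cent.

Two-stage DDM. Project D₁…D_5 at 0.215, terminal growth 0.031, discount at r = 0.162.
D_1 = 2.4179
D_2 = 2.9377
D_3 = 3.5693
D_4 = 4.3367
D_5 = 5.2691
Terminal value at t=5: TV = D_6/(r−g) = 5.4324/(0.162−0.031) = 41.4688
P₀ = 2.4179/(1+0.162)^1 + 2.9377/(1+0.162)^2 + 3.5693/(1+0.162)^3 + 4.3367/(1+0.162)^4 + 5.2691/(1+0.162)^5 + 41.4688/(1+0.162)^5 = 30.9717

$30.97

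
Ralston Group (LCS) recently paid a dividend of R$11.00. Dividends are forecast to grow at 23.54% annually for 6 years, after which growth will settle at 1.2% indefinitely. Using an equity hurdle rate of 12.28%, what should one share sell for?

Two-stage DDM. Project D₁…D_6 at 0.2354, terminal growth 0.012, discount at r = 0.1228.
D_1 = 13.5894
D_2 = 16.7883
D_3 = 20.7403
D_4 = 25.6226
D_5 = 31.6542
D_6 = 39.1055
Terminal value at t=6: TV = D_7/(r−g) = 39.5748/(0.1228−0.012) = 357.1733
P₀ = 13.5894/(1+0.1228)^1 + 16.7883/(1+0.1228)^2 + 20.7403/(1+0.1228)^3 + 25.6226/(1+0.1228)^4 + 31.6542/(1+0.1228)^5 + 39.1055/(1+0.1228)^6 + 357.1733/(1+0.1228)^6 = 271.7147

R$271.71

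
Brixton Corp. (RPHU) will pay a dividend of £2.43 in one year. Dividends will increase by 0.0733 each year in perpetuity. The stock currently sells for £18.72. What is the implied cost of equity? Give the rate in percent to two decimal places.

Rearranging the constant-growth DDM: r = D₁/P₀ + g.
r = 2.4300 / 18.72 + 0.0733 = 0.12981 + 0.0733 = 0.20311

20.31%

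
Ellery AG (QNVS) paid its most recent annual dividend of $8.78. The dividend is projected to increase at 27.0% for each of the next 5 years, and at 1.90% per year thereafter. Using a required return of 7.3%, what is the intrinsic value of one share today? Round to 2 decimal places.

$459.73

Two-stage DDM. Project D₁…D_5 at 0.27, terminal growth 0.019, discount at r = 0.073.
D_1 = 11.1506
D_2 = 14.1613
D_3 = 17.9848
D_4 = 22.8407
D_5 = 29.0077
Terminal value at t=5: TV = D_6/(r−g) = 29.5588/(0.073−0.019) = 547.3858
P₀ = 11.1506/(1+0.073)^1 + 14.1613/(1+0.073)^2 + 17.9848/(1+0.073)^3 + 22.8407/(1+0.073)^4 + 29.0077/(1+0.073)^5 + 547.3858/(1+0.073)^5 = 459.7287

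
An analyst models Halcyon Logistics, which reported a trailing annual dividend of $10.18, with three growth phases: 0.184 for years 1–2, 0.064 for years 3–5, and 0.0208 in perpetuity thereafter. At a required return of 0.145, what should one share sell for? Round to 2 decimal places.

$121.45

Three-stage DDM. Project D₁…D_5; terminal Gordon value at t=5 with g = 0.0208; discount at r = 0.145.
D_1 = 12.0531
D_2 = 14.2709
D_3 = 15.1842
D_4 = 16.1560
D_5 = 17.1900
TV_5 = 17.5476/(0.145−0.0208) = 141.2847
P₀ = Σ Dₜ/(1+r)ᵗ + TV_5/(1+r)^5 = 121.4523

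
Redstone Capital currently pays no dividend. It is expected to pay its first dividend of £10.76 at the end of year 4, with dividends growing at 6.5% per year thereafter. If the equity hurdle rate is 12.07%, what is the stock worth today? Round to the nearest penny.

£137.24

Deferred-dividend DDM. At t=3 the remaining stream is a growing perpetuity with first payment D_4 = 10.76.
V_3 = D_4/(r−g) = 10.76/(0.1207−0.065) = 193.1777
P₀ = V_3/(1+r)^3 = 193.1777/(1+0.1207)^3 = 137.2426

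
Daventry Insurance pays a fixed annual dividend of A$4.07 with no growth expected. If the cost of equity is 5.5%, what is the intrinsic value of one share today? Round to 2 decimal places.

A$74.00

Zero-growth DDM (perpetuity): P₀ = D/r = 4.07 / 0.055 = 74.0000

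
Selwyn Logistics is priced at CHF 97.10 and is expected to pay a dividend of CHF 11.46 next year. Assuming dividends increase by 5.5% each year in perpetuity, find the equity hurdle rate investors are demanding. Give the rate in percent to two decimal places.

Rearranging the constant-growth DDM: r = D₁/P₀ + g.
r = 11.4600 / 97.10 + 0.055 = 0.11802 + 0.055 = 0.17302

17.30%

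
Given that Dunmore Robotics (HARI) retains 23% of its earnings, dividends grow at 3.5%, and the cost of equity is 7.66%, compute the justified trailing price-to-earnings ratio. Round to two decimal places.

19.16

Payout ratio b = 1 − 0.23 = 0.77.
Justified trailing P/E = b(1+g)/(r−g) = 0.77×(1+0.035)/(0.0766−0.035) = 19.1575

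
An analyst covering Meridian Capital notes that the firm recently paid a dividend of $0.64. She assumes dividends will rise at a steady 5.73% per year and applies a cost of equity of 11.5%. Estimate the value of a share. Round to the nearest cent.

$11.73

Gordon growth model: P₀ = D₁/(r − g). D₁ = 0.64 × (1 + 0.0573) = 0.6767.
P₀ = 0.6767 / (0.115 − 0.0573) = 0.6767 / 0.0577 = 11.7274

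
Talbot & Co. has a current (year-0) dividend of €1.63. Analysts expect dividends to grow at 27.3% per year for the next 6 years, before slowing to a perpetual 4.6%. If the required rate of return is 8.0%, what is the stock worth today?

Two-stage DDM. Project D₁…D_6 at 0.273, terminal growth 0.046, discount at r = 0.08.
D_1 = 2.0750
D_2 = 2.6415
D_3 = 3.3626
D_4 = 4.2806
D_5 = 5.4492
D_6 = 6.9368
Terminal value at t=6: TV = D_7/(r−g) = 7.2559/(0.08−0.046) = 213.4080
P₀ = 2.0750/(1+0.08)^1 + 2.6415/(1+0.08)^2 + 3.3626/(1+0.08)^3 + 4.2806/(1+0.08)^4 + 5.4492/(1+0.08)^5 + 6.9368/(1+0.08)^6 + 213.4080/(1+0.08)^6 = 152.5648

€152.56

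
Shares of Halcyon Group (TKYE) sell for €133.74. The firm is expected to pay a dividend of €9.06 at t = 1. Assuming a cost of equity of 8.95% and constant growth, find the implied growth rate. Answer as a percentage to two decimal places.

2.18%

From P₀ = D₁/(r − g), the implied growth is g = r − D₁/P₀.
g = 0.0895 − 9.06/133.74 = 0.0895 − 0.06774 = 0.02176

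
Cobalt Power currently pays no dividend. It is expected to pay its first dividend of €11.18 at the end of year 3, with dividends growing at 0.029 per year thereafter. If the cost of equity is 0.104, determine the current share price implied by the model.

Deferred-dividend DDM. At t=2 the remaining stream is a growing perpetuity with first payment D_3 = 11.18.
V_2 = D_3/(r−g) = 11.18/(0.104−0.029) = 149.0667
P₀ = V_2/(1+r)^2 = 149.0667/(1+0.104)^2 = 122.3045

€122.30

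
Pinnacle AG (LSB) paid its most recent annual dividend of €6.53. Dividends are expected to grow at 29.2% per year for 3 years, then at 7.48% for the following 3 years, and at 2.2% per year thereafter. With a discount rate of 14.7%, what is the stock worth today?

€112.38

Three-stage DDM. Project D₁…D_6; terminal Gordon value at t=6 with g = 0.022; discount at r = 0.147.
D_1 = 8.4368
D_2 = 10.9003
D_3 = 14.0832
D_4 = 15.1366
D_5 = 16.2688
D_6 = 17.4857
TV_6 = 17.8704/(0.147−0.022) = 142.9633
P₀ = Σ Dₜ/(1+r)ᵗ + TV_6/(1+r)^6 = 112.3760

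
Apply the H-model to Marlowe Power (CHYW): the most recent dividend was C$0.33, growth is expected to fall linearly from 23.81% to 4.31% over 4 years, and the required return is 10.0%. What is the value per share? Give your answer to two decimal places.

H-model: P₀ = D₀[(1+g_L) + H(g_S−g_L)]/(r−g_L), with H = 4/2 = 2.
P₀ = 0.33 × [(1+0.0431) + 2×(0.2381−0.0431)] / (0.1−0.0431)
   = 0.33 × 1.4331 / 0.0569 = 8.3115

C$8.31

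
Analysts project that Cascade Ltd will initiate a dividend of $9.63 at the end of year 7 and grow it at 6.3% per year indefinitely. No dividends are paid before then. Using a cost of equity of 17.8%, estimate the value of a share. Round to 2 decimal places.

$31.34

Deferred-dividend DDM. At t=6 the remaining stream is a growing perpetuity with first payment D_7 = 9.63.
V_6 = D_7/(r−g) = 9.63/(0.178−0.063) = 83.7391
P₀ = V_6/(1+r)^6 = 83.7391/(1+0.178)^6 = 31.3369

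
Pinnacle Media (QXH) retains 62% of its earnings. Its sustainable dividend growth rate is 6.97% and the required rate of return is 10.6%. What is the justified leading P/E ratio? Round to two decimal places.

Payout ratio b = 1 − 0.62 = 0.38.
Justified leading P/E = b/(r−g) = 0.38/(0.106−0.0697) = 10.4683

10.47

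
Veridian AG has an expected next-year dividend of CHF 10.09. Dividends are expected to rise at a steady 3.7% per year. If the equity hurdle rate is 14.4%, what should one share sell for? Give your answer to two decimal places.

Gordon growth model: P₀ = D₁/(r − g), with D₁ = 10.09 given directly.
P₀ = 10.0900 / (0.144 − 0.037) = 10.0900 / 0.107 = 94.2991

CHF 94.30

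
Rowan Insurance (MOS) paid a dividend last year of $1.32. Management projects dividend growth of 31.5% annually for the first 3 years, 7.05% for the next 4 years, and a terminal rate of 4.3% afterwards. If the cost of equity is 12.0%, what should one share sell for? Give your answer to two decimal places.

Three-stage DDM. Project D₁…D_7; terminal Gordon value at t=7 with g = 0.043; discount at r = 0.12.
D_1 = 1.7358
D_2 = 2.2826
D_3 = 3.0016
D_4 = 3.2132
D_5 = 3.4397
D_6 = 3.6822
D_7 = 3.9418
TV_7 = 4.1113/(0.12−0.043) = 53.3939
P₀ = Σ Dₜ/(1+r)ᵗ + TV_7/(1+r)^7 = 37.3011

$37.30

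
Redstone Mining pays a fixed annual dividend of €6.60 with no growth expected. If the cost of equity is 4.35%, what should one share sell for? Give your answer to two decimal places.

Zero-growth DDM (perpetuity): P₀ = D/r = 6.60 / 0.0435 = 151.7241

€151.72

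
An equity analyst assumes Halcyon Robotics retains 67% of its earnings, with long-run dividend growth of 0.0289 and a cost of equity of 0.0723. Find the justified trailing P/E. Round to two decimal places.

Payout ratio b = 1 − 0.67 = 0.33.
Justified trailing P/E = b(1+g)/(r−g) = 0.33×(1+0.0289)/(0.0723−0.0289) = 7.8234

7.82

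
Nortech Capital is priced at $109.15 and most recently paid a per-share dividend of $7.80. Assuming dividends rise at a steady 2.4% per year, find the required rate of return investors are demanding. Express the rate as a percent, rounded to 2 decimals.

9.72%

Rearranging the constant-growth DDM: r = D₁/P₀ + g.
D₁ = 7.80 × (1 + 0.024) = 7.9872.
r = 7.9872 / 109.15 + 0.024 = 0.07318 + 0.024 = 0.09718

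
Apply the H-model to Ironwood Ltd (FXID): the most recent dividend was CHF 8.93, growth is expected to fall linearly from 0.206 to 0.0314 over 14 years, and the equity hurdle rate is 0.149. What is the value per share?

CHF 171.13

H-model: P₀ = D₀[(1+g_L) + H(g_S−g_L)]/(r−g_L), with H = 14/2 = 7.
P₀ = 8.93 × [(1+0.0314) + 7×(0.206−0.0314)] / (0.149−0.0314)
   = 8.93 × 2.2536 / 0.1176 = 171.1280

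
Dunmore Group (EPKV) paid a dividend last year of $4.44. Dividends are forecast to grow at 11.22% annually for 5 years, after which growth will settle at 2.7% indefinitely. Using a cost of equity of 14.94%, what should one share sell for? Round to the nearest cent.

Two-stage DDM. Project D₁…D_5 at 0.1122, terminal growth 0.027, discount at r = 0.1494.
D_1 = 4.9382
D_2 = 5.4922
D_3 = 6.1085
D_4 = 6.7938
D_5 = 7.5561
Terminal value at t=5: TV = D_6/(r−g) = 7.7601/(0.1494−0.027) = 63.3996
P₀ = 4.9382/(1+0.1494)^1 + 5.4922/(1+0.1494)^2 + 6.1085/(1+0.1494)^3 + 6.7938/(1+0.1494)^4 + 7.5561/(1+0.1494)^5 + 63.3996/(1+0.1494)^5 = 51.7385

$51.74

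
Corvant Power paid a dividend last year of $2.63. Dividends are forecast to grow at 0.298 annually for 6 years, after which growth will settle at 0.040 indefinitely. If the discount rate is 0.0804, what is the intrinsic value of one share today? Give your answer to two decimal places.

$235.07

Two-stage DDM. Project D₁…D_6 at 0.298, terminal growth 0.04, discount at r = 0.0804.
D_1 = 3.4137
D_2 = 4.4310
D_3 = 5.7515
D_4 = 7.4654
D_5 = 9.6901
D_6 = 12.5778
Terminal value at t=6: TV = D_7/(r−g) = 13.0809/(0.0804−0.04) = 323.7844
P₀ = 3.4137/(1+0.0804)^1 + 4.4310/(1+0.0804)^2 + 5.7515/(1+0.0804)^3 + 7.4654/(1+0.0804)^4 + 9.6901/(1+0.0804)^5 + 12.5778/(1+0.0804)^6 + 323.7844/(1+0.0804)^6 = 235.0731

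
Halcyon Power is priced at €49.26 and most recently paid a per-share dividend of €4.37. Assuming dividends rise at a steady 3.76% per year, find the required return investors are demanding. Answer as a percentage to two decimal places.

12.96%

Rearranging the constant-growth DDM: r = D₁/P₀ + g.
D₁ = 4.37 × (1 + 0.0376) = 4.5343.
r = 4.5343 / 49.26 + 0.0376 = 0.09205 + 0.0376 = 0.12965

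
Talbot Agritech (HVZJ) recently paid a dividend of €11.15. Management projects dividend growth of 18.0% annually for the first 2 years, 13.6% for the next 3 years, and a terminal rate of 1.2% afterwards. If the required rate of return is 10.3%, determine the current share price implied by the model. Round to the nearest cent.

Three-stage DDM. Project D₁…D_5; terminal Gordon value at t=5 with g = 0.012; discount at r = 0.103.
D_1 = 13.1570
D_2 = 15.5253
D_3 = 17.6367
D_4 = 20.0353
D_5 = 22.7601
TV_5 = 23.0332/(0.103−0.012) = 253.1122
P₀ = Σ Dₜ/(1+r)ᵗ + TV_5/(1+r)^5 = 220.3466

€220.35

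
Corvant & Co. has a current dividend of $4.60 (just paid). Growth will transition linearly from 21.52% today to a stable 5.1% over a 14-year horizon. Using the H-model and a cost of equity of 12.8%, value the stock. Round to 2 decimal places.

$131.45

H-model: P₀ = D₀[(1+g_L) + H(g_S−g_L)]/(r−g_L), with H = 14/2 = 7.
P₀ = 4.60 × [(1+0.051) + 7×(0.2152−0.051)] / (0.128−0.051)
   = 4.60 × 2.2004 / 0.077 = 131.4525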